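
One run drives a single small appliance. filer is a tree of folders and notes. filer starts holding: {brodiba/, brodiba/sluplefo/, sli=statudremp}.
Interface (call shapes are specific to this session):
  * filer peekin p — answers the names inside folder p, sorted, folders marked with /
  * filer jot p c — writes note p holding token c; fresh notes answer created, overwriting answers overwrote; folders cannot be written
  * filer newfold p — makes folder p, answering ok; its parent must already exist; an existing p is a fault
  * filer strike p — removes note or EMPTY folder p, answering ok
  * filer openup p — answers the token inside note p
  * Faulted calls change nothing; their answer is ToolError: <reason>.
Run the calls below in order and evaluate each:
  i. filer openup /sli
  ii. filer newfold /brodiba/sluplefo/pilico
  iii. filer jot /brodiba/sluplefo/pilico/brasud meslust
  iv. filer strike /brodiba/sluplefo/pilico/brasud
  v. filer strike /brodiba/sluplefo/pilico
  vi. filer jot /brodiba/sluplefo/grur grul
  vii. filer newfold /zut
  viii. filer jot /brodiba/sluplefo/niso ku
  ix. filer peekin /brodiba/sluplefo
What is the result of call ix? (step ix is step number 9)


==> filer openup(p='/sli')
<== statudremp
==> filer newfold(p='/brodiba/sluplefo/pilico')
<== ok
==> filer jot(p='/brodiba/sluplefo/pilico/brasud', c='meslust')
<== created
==> filer strike(p='/brodiba/sluplefo/pilico/brasud')
<== ok
==> filer strike(p='/brodiba/sluplefo/pilico')
<== ok
==> filer jot(p='/brodiba/sluplefo/grur', c='grul')
<== created
==> filer newfold(p='/zut')
<== ok
==> filer jot(p='/brodiba/sluplefo/niso', c='ku')
<== created
==> filer peekin(p='/brodiba/sluplefo')
<== [grur, niso]

Answer: [grur, niso]


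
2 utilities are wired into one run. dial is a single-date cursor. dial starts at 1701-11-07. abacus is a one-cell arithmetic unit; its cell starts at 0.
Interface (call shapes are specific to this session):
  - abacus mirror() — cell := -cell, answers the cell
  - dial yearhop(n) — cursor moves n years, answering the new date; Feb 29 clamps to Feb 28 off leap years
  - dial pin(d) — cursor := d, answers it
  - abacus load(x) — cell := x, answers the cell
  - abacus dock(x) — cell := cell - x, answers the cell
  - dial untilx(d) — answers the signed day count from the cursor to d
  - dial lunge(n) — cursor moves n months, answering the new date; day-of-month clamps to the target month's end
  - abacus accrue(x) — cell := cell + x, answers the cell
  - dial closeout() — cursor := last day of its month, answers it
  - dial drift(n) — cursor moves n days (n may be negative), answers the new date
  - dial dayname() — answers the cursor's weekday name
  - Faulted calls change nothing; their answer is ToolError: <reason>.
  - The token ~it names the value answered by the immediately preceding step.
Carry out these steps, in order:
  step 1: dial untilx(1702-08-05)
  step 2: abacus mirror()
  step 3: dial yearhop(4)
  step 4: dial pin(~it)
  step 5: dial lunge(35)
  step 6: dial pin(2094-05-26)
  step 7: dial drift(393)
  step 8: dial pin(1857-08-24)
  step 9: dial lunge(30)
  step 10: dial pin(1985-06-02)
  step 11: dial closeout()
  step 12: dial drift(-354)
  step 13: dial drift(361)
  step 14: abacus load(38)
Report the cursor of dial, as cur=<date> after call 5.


Answer: cur=1708-10-07

Derivation:
;; dial untilx(1702-08-05) : 271
;; abacus mirror() : 0
;; dial yearhop(4) : 1705-11-07
;; dial pin(~it) : 1705-11-07
;; dial lunge(35) : 1708-10-07
;; dial pin(2094-05-26) : 2094-05-26
;; dial drift(393) : 2095-06-23
;; dial pin(1857-08-24) : 1857-08-24
;; dial lunge(30) : 1860-02-24
;; dial pin(1985-06-02) : 1985-06-02
;; dial closeout() : 1985-06-30
;; dial drift(-354) : 1984-07-11
;; dial drift(361) : 1985-07-07
;; abacus load(38) : 38


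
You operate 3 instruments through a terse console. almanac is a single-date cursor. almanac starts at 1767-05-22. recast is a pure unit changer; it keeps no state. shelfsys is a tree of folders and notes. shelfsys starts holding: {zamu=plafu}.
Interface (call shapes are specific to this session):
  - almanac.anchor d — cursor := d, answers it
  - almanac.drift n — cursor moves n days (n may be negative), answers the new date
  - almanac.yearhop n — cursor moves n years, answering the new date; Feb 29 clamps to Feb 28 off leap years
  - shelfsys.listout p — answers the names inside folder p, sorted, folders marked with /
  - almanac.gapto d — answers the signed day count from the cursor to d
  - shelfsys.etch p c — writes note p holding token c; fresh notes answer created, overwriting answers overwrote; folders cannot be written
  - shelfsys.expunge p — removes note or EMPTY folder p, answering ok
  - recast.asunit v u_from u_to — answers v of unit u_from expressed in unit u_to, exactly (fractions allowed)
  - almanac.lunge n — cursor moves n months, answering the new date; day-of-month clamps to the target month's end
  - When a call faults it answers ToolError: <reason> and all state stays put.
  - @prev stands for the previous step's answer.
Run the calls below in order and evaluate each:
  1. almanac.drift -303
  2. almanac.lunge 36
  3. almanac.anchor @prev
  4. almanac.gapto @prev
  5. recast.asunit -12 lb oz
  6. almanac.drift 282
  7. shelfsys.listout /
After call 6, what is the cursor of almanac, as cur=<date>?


Answer: cur=1770-05-01

Derivation:
I call drift on n: -303, — result: 1766-07-23.
Calling lunge on n: 36, — result: 1769-07-23.
Then anchor on d: @prev, and observe 1769-07-23.
Now I run gapto on d: @prev: 0.
I call asunit on v: -12, u_from: lb, u_to: oz, and get -192.
Next I call drift on n: 282, → 1770-05-01.
I run listout on p: /: [zamu].


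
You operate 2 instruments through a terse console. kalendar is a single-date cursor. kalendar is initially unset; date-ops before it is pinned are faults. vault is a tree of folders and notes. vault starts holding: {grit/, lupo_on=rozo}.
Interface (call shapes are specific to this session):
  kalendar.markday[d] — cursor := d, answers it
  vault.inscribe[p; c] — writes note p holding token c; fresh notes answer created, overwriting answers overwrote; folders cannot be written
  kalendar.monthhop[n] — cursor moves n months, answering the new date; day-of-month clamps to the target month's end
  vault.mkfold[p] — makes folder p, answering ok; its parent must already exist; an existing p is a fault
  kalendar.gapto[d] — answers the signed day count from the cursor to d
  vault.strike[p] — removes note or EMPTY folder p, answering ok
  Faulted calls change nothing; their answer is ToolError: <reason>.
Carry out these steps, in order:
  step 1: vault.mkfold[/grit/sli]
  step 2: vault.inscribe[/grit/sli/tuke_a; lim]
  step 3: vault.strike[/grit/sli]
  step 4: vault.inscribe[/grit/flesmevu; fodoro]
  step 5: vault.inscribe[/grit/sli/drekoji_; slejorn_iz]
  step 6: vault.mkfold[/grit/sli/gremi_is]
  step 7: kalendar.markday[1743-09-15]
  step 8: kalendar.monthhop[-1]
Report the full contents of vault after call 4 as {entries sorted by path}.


;; mkfold(p: /grit/sli) => ok
;; inscribe(p: /grit/sli/tuke_a, c: lim) => created
;; strike(p: /grit/sli) => ToolError: not empty
;; inscribe(p: /grit/flesmevu, c: fodoro) => created
;; inscribe(p: /grit/sli/drekoji_, c: slejorn_iz) => created
;; mkfold(p: /grit/sli/gremi_is) => ok
;; markday(d: 1743-09-15) => 1743-09-15
;; monthhop(n: -1) => 1743-08-15

Answer: {grit/, grit/flesmevu=fodoro, grit/sli/, grit/sli/tuke_a=lim, lupo_on=rozo}


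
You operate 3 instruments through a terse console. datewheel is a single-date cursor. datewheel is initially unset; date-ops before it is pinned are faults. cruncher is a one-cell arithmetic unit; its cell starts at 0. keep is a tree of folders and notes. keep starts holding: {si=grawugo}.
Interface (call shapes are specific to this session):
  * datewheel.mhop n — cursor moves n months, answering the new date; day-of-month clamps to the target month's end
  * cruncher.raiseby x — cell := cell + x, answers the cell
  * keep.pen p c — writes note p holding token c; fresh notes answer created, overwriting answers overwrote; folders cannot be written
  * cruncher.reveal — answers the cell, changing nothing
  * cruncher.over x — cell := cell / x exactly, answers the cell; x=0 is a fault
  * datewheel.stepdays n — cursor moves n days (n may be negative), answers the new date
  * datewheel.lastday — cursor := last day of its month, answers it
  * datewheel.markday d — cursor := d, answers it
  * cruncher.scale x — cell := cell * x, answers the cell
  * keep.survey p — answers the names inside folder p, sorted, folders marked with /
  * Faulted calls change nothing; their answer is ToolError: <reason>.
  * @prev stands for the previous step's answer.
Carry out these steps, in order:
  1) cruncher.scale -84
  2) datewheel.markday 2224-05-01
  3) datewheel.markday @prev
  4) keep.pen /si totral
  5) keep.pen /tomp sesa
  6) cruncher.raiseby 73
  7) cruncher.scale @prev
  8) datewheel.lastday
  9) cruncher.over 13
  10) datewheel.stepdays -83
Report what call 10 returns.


Answer: 2224-03-09

Derivation:
! 1. cruncher.scale(x=-84) == 0
! 2. datewheel.markday(d=2224-05-01) == 2224-05-01
! 3. datewheel.markday(d=@prev) == 2224-05-01
! 4. keep.pen(p=/si, c=totral) == overwrote
! 5. keep.pen(p=/tomp, c=sesa) == created
! 6. cruncher.raiseby(x=73) == 73
! 7. cruncher.scale(x=@prev) == 5329
! 8. datewheel.lastday() == 2224-05-31
! 9. cruncher.over(x=13) == 5329/13
! 10. datewheel.stepdays(n=-83) == 2224-03-09


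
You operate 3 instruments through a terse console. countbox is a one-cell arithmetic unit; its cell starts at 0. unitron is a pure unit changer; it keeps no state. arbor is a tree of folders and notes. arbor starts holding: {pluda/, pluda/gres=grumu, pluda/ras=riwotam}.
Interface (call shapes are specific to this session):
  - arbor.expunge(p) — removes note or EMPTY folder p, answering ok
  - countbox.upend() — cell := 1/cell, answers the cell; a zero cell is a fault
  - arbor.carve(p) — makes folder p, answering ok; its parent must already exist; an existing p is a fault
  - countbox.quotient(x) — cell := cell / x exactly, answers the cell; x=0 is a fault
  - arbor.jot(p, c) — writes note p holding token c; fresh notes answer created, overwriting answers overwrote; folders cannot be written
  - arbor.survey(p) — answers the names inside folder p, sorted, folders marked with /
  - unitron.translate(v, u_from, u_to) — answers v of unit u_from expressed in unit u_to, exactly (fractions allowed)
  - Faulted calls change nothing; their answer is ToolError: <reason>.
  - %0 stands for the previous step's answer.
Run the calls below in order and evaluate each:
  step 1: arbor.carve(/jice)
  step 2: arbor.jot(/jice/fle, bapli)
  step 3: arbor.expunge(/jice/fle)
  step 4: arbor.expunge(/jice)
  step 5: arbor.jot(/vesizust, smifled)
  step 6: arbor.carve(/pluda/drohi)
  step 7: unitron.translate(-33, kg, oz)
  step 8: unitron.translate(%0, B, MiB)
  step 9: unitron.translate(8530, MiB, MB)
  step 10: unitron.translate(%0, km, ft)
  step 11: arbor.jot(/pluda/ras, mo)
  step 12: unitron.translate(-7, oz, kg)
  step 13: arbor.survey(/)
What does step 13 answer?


Answer: [pluda/, vesizust]

Derivation:
·→ arbor.carve(p=/jice)
·← ok
·→ arbor.jot(p=/jice/fle, c=bapli)
·← created
·→ arbor.expunge(p=/jice/fle)
·← ok
·→ arbor.expunge(p=/jice)
·← ok
·→ arbor.jot(p=/vesizust, c=smifled)
·← created
·→ arbor.carve(p=/pluda/drohi)
·← ok
·→ unitron.translate(v=-33, u_from=kg, u_to=oz)
·← -4800000000/4123567
·→ unitron.translate(v=%0, u_from=B, u_to=MiB)
·← -1171875/1055633152
·→ unitron.translate(v=8530, u_from=MiB, u_to=MB)
·← 27951104/3125
·→ unitron.translate(v=%0, u_from=km, u_to=ft)
·← 11180441600/381
·→ arbor.jot(p=/pluda/ras, c=mo)
·← overwrote
·→ unitron.translate(v=-7, u_from=oz, u_to=kg)
·← -317514659/1600000000
·→ arbor.survey(p=/)
·← [pluda/, vesizust]


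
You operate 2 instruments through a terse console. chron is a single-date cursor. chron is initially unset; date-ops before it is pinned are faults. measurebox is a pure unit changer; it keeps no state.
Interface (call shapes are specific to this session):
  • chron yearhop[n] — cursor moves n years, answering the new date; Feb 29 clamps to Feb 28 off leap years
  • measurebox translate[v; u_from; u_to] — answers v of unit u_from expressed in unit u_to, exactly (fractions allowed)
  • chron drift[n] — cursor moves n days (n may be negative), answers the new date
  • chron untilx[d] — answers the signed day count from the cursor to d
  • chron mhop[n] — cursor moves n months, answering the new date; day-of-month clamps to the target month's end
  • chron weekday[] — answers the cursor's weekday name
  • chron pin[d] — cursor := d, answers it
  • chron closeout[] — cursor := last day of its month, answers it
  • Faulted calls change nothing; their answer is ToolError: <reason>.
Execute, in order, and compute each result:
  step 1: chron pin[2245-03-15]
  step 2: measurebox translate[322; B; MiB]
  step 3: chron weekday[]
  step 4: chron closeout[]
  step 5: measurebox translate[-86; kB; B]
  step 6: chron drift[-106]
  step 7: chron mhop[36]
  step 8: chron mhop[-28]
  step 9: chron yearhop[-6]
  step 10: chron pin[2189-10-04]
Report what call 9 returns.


Answer: 2239-08-15

Derivation:
Act: chron pin[2245-03-15]
Obs: 2245-03-15
Act: measurebox translate[322; B; MiB]
Obs: 161/524288
Act: chron weekday[]
Obs: Saturday
Act: chron closeout[]
Obs: 2245-03-31
Act: measurebox translate[-86; kB; B]
Obs: -86000
Act: chron drift[-106]
Obs: 2244-12-15
Act: chron mhop[36]
Obs: 2247-12-15
Act: chron mhop[-28]
Obs: 2245-08-15
Act: chron yearhop[-6]
Obs: 2239-08-15
Act: chron pin[2189-10-04]
Obs: 2189-10-04


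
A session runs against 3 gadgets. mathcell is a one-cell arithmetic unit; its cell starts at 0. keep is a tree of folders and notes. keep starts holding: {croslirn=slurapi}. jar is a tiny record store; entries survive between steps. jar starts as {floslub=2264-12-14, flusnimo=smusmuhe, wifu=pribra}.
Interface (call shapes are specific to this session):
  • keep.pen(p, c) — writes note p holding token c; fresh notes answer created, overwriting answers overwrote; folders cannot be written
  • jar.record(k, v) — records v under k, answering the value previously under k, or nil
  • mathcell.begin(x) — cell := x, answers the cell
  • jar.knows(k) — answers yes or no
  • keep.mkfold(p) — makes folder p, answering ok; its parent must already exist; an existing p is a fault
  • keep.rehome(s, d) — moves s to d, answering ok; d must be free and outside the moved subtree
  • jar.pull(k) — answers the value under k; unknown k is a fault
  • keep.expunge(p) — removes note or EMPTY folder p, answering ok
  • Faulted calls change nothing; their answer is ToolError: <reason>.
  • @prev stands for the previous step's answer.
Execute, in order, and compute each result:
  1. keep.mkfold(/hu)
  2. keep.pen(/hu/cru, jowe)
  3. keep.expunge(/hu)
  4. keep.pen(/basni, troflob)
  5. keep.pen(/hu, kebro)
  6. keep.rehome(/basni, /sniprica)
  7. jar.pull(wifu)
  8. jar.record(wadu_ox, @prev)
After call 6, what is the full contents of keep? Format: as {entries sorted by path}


Answer: {croslirn=slurapi, hu/, hu/cru=jowe, sniprica=troflob}

Derivation:
Do: keep.mkfold[p='/hu']
See: ok
Do: keep.pen[p='/hu/cru'; c='jowe']
See: created
Do: keep.expunge[p='/hu']
See: ToolError: not empty
Do: keep.pen[p='/basni'; c='troflob']
See: created
Do: keep.pen[p='/hu'; c='kebro']
See: ToolError: is a directory
Do: keep.rehome[s='/basni'; d='/sniprica']
See: ok
Do: jar.pull[k='wifu']
See: pribra
Do: jar.record[k='wadu_ox'; v='@prev']
See: nil


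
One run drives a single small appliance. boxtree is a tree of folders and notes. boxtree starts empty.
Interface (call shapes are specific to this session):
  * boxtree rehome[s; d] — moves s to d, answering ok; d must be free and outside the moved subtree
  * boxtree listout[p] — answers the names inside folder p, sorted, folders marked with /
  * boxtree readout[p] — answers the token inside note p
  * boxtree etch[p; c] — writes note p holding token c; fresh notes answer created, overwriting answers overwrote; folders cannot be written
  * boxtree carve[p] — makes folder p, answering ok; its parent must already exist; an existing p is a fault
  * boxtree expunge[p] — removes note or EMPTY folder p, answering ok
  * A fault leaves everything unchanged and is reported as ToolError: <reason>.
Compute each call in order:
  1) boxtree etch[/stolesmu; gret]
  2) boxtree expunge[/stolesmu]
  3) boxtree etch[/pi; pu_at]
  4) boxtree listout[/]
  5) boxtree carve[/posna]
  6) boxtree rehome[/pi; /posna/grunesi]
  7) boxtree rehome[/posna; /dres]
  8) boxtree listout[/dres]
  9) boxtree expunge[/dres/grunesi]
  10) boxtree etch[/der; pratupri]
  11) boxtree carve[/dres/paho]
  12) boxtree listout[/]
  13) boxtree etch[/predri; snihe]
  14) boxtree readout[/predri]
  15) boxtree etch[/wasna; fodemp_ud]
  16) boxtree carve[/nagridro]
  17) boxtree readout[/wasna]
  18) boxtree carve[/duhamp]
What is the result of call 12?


Answer: [der, dres/]

Derivation:
Invoking boxtree etch on /stolesmu, gret: created.
I run boxtree expunge on /stolesmu, — result: ok.
I try boxtree etch on /pi, pu_at, → created.
Next I call boxtree listout on /, → [pi].
Next I call boxtree carve on /posna, and observe ok.
I run boxtree rehome on /pi, /posna/grunesi, which returns ok.
I try boxtree rehome on /posna, /dres, → ok.
I call boxtree listout on /dres, — result: [grunesi].
Now I run boxtree expunge on /dres/grunesi, and see ok.
I invoke boxtree etch on /der, pratupri, and see created.
I run boxtree carve on /dres/paho, and observe ok.
I run boxtree listout on /, giving [der, dres/].
I call boxtree etch on /predri, snihe: created.
Using boxtree readout on /predri: snihe.
Using boxtree etch on /wasna, fodemp_ud, which returns created.
I use boxtree carve on /nagridro, and see ok.
I try boxtree readout on /wasna, yielding fodemp_ud.
Now I run boxtree carve on /duhamp, which returns ok.


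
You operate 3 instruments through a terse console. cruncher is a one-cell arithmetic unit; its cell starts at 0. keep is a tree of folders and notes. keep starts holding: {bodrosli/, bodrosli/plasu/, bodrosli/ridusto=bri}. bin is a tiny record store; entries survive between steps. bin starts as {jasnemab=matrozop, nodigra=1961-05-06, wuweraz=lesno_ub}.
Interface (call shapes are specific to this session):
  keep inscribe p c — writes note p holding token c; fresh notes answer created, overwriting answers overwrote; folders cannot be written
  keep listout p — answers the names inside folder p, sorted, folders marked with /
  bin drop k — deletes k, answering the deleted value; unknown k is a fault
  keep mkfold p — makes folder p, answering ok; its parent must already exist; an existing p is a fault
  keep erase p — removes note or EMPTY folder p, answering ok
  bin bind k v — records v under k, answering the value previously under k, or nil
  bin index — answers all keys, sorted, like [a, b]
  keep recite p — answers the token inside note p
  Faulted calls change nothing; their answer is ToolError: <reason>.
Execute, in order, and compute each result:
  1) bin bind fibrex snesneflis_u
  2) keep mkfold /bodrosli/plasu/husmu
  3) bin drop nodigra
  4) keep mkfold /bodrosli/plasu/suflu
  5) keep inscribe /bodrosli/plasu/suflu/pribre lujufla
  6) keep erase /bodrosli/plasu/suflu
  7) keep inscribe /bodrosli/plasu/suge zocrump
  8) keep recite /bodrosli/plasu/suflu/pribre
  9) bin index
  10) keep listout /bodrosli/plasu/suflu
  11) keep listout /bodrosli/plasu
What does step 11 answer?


Answer: [husmu/, suflu/, suge]

Derivation:
# 1. bin bind(k=fibrex, v=snesneflis_u) ~> nil
# 2. keep mkfold(p=/bodrosli/plasu/husmu) ~> ok
# 3. bin drop(k=nodigra) ~> 1961-05-06
# 4. keep mkfold(p=/bodrosli/plasu/suflu) ~> ok
# 5. keep inscribe(p=/bodrosli/plasu/suflu/pribre, c=lujufla) ~> created
# 6. keep erase(p=/bodrosli/plasu/suflu) ~> ToolError: not empty
# 7. keep inscribe(p=/bodrosli/plasu/suge, c=zocrump) ~> created
# 8. keep recite(p=/bodrosli/plasu/suflu/pribre) ~> lujufla
# 9. bin index() ~> [fibrex, jasnemab, wuweraz]
# 10. keep listout(p=/bodrosli/plasu/suflu) ~> [pribre]
# 11. keep listout(p=/bodrosli/plasu) ~> [husmu/, suflu/, suge]


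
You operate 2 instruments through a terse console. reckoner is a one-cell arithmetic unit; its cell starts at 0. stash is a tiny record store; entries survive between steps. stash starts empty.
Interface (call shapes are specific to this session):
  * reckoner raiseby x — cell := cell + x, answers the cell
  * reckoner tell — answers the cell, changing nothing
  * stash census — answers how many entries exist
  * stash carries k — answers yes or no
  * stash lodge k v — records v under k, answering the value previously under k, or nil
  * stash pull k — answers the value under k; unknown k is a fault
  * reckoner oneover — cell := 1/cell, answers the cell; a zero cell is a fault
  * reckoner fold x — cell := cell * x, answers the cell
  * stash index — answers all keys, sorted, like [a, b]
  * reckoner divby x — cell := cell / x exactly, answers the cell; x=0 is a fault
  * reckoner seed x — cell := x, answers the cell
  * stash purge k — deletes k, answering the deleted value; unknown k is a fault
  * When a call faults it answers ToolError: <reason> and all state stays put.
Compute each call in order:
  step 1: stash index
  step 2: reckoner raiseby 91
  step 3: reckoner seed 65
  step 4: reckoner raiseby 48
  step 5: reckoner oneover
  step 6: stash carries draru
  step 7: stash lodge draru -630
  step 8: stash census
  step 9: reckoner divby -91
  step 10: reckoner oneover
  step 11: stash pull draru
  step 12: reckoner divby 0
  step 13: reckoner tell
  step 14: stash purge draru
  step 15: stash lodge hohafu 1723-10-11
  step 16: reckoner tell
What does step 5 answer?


Answer: 1/113

Derivation:
>> stash index()
<< []
>> reckoner raiseby(91)
<< 91
>> reckoner seed(65)
<< 65
>> reckoner raiseby(48)
<< 113
>> reckoner oneover()
<< 1/113
>> stash carries(draru)
<< no
>> stash lodge(draru, -630)
<< nil
>> stash census()
<< 1
>> reckoner divby(-91)
<< -1/10283
>> reckoner oneover()
<< -10283
>> stash pull(draru)
<< -630
>> reckoner divby(0)
<< ToolError: division by zero
>> reckoner tell()
<< -10283
>> stash purge(draru)
<< -630
>> stash lodge(hohafu, 1723-10-11)
<< nil
>> reckoner tell()
<< -10283


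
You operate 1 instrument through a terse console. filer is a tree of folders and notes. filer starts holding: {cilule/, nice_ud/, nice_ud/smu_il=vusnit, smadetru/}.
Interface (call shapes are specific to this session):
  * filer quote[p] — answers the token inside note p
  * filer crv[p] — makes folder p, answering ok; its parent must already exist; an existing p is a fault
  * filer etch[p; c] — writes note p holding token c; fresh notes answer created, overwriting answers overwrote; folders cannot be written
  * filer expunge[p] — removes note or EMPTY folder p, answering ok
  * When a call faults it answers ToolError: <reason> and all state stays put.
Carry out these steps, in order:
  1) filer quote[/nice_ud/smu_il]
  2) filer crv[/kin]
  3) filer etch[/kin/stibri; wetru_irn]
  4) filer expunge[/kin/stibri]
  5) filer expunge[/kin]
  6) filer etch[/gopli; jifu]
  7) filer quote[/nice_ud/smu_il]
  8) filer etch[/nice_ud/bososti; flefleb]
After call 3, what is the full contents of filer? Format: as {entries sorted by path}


I call filer quote using p=/nice_ud/smu_il, and observe vusnit.
Using filer crv using p=/kin, and get ok.
Now I run filer etch using p=/kin/stibri, c=wetru_irn: created.
I call filer expunge using p=/kin/stibri: ok.
I use filer expunge using p=/kin: ok.
Calling filer etch using p=/gopli, c=jifu, → created.
Now I run filer quote using p=/nice_ud/smu_il, — result: vusnit.
I run filer etch using p=/nice_ud/bososti, c=flefleb, giving created.

Answer: {cilule/, kin/, kin/stibri=wetru_irn, nice_ud/, nice_ud/smu_il=vusnit, smadetru/}


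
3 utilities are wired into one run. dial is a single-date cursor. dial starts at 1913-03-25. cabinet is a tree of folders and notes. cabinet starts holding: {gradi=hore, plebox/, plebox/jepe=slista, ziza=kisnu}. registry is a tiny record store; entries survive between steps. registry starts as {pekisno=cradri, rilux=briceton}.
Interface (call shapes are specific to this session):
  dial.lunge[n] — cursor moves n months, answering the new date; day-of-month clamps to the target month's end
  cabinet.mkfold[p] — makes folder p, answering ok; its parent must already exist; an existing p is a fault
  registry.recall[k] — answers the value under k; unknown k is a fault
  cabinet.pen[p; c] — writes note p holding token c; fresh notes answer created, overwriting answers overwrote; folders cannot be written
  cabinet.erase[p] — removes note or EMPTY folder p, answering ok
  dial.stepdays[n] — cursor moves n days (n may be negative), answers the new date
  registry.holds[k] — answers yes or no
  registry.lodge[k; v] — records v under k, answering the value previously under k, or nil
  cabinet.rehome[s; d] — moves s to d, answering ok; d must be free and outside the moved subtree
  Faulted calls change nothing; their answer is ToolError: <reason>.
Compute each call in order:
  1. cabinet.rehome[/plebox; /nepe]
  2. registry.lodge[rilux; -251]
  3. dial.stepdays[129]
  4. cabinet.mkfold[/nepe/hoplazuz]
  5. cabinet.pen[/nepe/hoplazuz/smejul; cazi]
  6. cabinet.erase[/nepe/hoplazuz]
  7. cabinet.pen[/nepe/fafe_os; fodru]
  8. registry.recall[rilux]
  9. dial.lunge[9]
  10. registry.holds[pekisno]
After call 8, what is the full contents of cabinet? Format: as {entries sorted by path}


Using cabinet.rehome using s→/plebox, d→/nepe, and observe ok.
Next I call registry.lodge using k→rilux, v→-251, and observe briceton.
I try dial.stepdays using n→129, and observe 1913-08-01.
Calling cabinet.mkfold using p→/nepe/hoplazuz: ok.
I use cabinet.pen using p→/nepe/hoplazuz/smejul, c→cazi, yielding created.
I try cabinet.erase using p→/nepe/hoplazuz, and observe ToolError: not empty.
I invoke cabinet.pen using p→/nepe/fafe_os, c→fodru, and observe created.
I use registry.recall using k→rilux, which returns -251.
I run dial.lunge using n→9, which returns 1914-05-01.
Now I run registry.holds using k→pekisno, → yes.

Answer: {gradi=hore, nepe/, nepe/fafe_os=fodru, nepe/hoplazuz/, nepe/hoplazuz/smejul=cazi, nepe/jepe=slista, ziza=kisnu}


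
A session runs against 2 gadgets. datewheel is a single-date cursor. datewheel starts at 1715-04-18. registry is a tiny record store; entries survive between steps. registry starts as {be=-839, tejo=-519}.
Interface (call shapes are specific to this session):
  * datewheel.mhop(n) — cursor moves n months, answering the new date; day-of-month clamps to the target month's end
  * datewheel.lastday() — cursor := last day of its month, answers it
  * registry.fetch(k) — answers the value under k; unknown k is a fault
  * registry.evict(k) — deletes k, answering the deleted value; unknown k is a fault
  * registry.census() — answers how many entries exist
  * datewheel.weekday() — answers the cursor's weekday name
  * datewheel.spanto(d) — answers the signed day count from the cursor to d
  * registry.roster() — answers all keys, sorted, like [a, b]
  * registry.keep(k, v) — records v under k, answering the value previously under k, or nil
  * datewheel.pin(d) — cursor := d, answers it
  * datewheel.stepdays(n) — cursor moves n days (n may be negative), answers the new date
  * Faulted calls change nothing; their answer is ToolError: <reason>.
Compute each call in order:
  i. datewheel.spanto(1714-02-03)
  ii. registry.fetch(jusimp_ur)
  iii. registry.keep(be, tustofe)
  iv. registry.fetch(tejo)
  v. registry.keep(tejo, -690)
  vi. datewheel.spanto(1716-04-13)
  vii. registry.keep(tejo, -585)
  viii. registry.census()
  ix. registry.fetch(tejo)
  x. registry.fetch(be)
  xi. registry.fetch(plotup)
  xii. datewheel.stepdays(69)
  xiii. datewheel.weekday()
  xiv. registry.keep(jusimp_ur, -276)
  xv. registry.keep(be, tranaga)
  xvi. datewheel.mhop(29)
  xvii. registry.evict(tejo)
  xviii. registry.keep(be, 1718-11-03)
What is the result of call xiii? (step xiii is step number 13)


I try spanto(1714-02-03), and observe -439.
I run fetch(jusimp_ur), and observe ToolError: no such key jusimp_ur.
I invoke keep(be, tustofe), — result: -839.
Next I call fetch(tejo), giving -519.
I try keep(tejo, -690), which returns -519.
Now I run spanto(1716-04-13): 361.
Now I run keep(tejo, -585), yielding -690.
I invoke census(), — result: 2.
Calling fetch(tejo): -585.
I invoke fetch(be), → tustofe.
Then fetch(plotup), and get ToolError: no such key plotup.
Now I run stepdays(69), → 1715-06-26.
I use weekday, and see Wednesday.
Calling keep(jusimp_ur, -276), → nil.
I run keep(be, tranaga), and observe tustofe.
I use mhop(29), → 1717-11-26.
Then evict(tejo), giving -585.
Then keep(be, 1718-11-03): tranaga.

Answer: Wednesday


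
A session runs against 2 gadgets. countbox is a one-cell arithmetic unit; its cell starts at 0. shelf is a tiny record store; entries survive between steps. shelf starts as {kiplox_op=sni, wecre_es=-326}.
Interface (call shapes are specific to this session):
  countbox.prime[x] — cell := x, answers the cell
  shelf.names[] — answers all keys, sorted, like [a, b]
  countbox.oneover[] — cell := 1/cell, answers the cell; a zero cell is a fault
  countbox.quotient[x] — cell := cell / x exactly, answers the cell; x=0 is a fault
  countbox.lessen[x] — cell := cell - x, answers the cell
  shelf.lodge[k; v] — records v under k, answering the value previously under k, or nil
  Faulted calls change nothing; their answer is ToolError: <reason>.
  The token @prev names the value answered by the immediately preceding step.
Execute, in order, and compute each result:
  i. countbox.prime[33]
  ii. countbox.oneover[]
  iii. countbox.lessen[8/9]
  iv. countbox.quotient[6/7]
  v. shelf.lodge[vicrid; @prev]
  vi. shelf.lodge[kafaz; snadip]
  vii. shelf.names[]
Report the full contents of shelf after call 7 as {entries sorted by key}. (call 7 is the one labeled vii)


Using countbox.prime on 33, and observe 33.
I run countbox.oneover, which returns 1/33.
Now I run countbox.lessen on 8/9, which returns -85/99.
Then countbox.quotient on 6/7, and see -595/594.
Next I call shelf.lodge on vicrid, @prev, → nil.
I try shelf.lodge on kafaz, snadip, and get nil.
I try shelf.names, giving [kafaz, kiplox_op, vicrid, wecre_es].

Answer: {kafaz=snadip, kiplox_op=sni, vicrid=-595/594, wecre_es=-326}


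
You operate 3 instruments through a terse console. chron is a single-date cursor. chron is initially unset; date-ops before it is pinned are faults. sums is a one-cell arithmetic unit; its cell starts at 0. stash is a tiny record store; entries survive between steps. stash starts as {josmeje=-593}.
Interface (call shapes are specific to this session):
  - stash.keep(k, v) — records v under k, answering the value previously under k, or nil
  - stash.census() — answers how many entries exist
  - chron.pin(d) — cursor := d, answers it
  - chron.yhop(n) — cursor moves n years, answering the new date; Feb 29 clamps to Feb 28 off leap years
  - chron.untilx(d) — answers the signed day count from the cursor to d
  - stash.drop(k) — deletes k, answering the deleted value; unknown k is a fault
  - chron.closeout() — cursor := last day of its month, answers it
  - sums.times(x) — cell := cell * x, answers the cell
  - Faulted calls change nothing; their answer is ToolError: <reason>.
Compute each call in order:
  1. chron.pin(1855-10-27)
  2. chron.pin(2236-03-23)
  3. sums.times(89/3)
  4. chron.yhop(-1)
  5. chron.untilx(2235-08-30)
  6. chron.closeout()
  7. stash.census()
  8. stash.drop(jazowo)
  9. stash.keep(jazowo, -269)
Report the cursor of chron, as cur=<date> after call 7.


Answer: cur=2235-03-31

Derivation:
>>> pin d=1855-10-27
  1855-10-27
>>> pin d=2236-03-23
  2236-03-23
>>> times x=89/3
  0
>>> yhop n=-1
  2235-03-23
>>> untilx d=2235-08-30
  160
>>> closeout
  2235-03-31
>>> census
  1
>>> drop k=jazowo
  ToolError: no such key jazowo
>>> keep k=jazowo v=-269
  nil


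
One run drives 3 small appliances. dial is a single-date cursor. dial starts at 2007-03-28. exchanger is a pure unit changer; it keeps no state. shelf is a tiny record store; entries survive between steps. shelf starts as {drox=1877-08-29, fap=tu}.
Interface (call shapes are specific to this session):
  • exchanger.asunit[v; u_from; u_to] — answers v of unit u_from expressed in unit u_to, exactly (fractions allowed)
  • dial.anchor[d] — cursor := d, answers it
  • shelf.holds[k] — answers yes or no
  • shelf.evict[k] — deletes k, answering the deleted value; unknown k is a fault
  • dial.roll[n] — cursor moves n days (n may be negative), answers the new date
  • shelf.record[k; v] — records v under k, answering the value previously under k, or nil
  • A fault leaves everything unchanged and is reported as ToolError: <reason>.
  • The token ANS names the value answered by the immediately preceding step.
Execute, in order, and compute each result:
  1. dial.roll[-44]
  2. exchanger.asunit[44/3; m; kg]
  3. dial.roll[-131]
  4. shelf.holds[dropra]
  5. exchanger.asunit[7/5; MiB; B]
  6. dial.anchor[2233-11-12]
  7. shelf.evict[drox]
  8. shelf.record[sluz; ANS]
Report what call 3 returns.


Act: dial.roll[n→-44]
Obs: 2007-02-12
Act: exchanger.asunit[v→44/3; u_from→m; u_to→kg]
Obs: ToolError: incompatible units
Act: dial.roll[n→-131]
Obs: 2006-10-04
Act: shelf.holds[k→dropra]
Obs: no
Act: exchanger.asunit[v→7/5; u_from→MiB; u_to→B]
Obs: 7340032/5
Act: dial.anchor[d→2233-11-12]
Obs: 2233-11-12
Act: shelf.evict[k→drox]
Obs: 1877-08-29
Act: shelf.record[k→sluz; v→ANS]
Obs: nil

Answer: 2006-10-04


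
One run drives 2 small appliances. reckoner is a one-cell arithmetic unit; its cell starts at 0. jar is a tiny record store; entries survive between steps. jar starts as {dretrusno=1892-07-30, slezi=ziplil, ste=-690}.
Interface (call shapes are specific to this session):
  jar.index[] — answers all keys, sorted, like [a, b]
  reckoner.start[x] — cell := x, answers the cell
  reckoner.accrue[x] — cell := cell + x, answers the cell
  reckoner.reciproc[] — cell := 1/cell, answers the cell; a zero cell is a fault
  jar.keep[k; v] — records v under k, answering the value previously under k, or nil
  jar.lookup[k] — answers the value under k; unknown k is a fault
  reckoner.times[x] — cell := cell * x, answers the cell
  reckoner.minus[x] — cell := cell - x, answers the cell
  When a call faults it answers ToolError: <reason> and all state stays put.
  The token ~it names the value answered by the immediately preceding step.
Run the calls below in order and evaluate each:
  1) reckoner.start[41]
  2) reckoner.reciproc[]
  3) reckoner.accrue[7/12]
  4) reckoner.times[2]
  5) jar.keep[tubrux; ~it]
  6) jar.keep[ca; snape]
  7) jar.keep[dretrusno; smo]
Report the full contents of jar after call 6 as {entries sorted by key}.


·→ start(x: 41)
·← 41
·→ reciproc()
·← 1/41
·→ accrue(x: 7/12)
·← 299/492
·→ times(x: 2)
·← 299/246
·→ keep(k: tubrux, v: ~it)
·← nil
·→ keep(k: ca, v: snape)
·← nil
·→ keep(k: dretrusno, v: smo)
·← 1892-07-30

Answer: {ca=snape, dretrusno=1892-07-30, slezi=ziplil, ste=-690, tubrux=299/246}


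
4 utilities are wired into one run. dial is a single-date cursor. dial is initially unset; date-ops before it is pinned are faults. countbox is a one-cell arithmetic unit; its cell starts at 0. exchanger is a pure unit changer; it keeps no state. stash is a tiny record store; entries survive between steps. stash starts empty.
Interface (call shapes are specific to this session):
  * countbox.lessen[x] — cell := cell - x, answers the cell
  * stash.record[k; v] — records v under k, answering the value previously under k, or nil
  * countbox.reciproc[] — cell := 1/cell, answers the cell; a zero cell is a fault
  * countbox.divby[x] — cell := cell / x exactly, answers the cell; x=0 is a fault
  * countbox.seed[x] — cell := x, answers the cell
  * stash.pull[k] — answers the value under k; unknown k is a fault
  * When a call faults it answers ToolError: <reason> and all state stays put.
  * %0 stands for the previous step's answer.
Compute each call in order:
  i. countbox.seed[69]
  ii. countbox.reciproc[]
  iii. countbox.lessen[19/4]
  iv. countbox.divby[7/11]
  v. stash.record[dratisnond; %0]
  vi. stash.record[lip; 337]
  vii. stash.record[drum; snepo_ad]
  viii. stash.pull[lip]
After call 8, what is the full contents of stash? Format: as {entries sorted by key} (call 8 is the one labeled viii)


Answer: {dratisnond=-14377/1932, drum=snepo_ad, lip=337}

Derivation:
I run seed on 69, → 69.
I call reciproc(), — result: 1/69.
Now I run lessen on 19/4, which returns -1307/276.
Calling divby on 7/11, yielding -14377/1932.
I use record on dratisnond, %0, and see nil.
I use record on lip, 337: nil.
I invoke record on drum, snepo_ad: nil.
I use pull on lip, and observe 337.


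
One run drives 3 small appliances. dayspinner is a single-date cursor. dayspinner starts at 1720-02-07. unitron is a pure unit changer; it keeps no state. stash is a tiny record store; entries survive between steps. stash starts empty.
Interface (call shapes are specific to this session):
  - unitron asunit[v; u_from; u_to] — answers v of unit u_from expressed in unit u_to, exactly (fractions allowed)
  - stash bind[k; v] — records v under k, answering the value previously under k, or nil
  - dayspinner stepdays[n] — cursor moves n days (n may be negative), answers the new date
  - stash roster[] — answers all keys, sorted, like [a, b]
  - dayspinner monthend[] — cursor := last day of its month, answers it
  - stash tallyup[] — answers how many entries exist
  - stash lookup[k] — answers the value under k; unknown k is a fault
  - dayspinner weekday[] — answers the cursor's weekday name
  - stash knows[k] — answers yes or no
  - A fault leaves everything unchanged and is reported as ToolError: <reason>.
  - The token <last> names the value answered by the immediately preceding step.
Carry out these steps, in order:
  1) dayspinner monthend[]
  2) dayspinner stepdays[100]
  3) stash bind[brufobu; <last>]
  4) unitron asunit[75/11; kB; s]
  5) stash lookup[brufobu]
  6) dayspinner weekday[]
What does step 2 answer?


Answer: 1720-06-08

Derivation:
I invoke dayspinner monthend, giving 1720-02-29.
Calling dayspinner stepdays using n=100, and observe 1720-06-08.
Using stash bind using k=brufobu, v=<last>, and get nil.
I invoke unitron asunit using v=75/11, u_from=kB, u_to=s, giving ToolError: incompatible units.
I invoke stash lookup using k=brufobu, yielding 1720-06-08.
Using dayspinner weekday, and get Saturday.


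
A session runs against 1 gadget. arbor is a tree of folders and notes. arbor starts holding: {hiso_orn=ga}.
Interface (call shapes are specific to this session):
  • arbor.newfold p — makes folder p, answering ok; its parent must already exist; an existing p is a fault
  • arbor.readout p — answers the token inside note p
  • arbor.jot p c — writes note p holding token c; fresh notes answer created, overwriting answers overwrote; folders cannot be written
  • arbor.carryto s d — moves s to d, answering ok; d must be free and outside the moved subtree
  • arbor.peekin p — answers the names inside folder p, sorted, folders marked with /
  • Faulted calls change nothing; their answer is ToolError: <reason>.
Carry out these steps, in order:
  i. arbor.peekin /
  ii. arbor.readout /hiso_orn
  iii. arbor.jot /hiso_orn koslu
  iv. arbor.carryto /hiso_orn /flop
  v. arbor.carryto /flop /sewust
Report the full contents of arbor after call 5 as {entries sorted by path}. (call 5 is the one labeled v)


·→ peekin(p=/)
·← [hiso_orn]
·→ readout(p=/hiso_orn)
·← ga
·→ jot(p=/hiso_orn, c=koslu)
·← overwrote
·→ carryto(s=/hiso_orn, d=/flop)
·← ok
·→ carryto(s=/flop, d=/sewust)
·← ok

Answer: {sewust=koslu}
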